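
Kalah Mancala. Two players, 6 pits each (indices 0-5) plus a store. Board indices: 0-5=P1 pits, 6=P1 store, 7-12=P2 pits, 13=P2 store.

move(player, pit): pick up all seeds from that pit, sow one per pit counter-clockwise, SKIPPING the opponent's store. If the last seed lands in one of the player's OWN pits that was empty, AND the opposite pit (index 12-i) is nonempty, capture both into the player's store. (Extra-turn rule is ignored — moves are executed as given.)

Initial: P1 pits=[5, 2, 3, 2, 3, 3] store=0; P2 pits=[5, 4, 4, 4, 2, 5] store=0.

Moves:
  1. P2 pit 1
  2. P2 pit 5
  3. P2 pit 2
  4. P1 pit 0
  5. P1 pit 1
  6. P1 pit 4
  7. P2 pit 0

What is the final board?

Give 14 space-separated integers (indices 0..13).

Answer: 1 0 6 5 0 6 2 0 2 2 8 5 2 3

Derivation:
Move 1: P2 pit1 -> P1=[5,2,3,2,3,3](0) P2=[5,0,5,5,3,6](0)
Move 2: P2 pit5 -> P1=[6,3,4,3,4,3](0) P2=[5,0,5,5,3,0](1)
Move 3: P2 pit2 -> P1=[7,3,4,3,4,3](0) P2=[5,0,0,6,4,1](2)
Move 4: P1 pit0 -> P1=[0,4,5,4,5,4](1) P2=[6,0,0,6,4,1](2)
Move 5: P1 pit1 -> P1=[0,0,6,5,6,5](1) P2=[6,0,0,6,4,1](2)
Move 6: P1 pit4 -> P1=[0,0,6,5,0,6](2) P2=[7,1,1,7,4,1](2)
Move 7: P2 pit0 -> P1=[1,0,6,5,0,6](2) P2=[0,2,2,8,5,2](3)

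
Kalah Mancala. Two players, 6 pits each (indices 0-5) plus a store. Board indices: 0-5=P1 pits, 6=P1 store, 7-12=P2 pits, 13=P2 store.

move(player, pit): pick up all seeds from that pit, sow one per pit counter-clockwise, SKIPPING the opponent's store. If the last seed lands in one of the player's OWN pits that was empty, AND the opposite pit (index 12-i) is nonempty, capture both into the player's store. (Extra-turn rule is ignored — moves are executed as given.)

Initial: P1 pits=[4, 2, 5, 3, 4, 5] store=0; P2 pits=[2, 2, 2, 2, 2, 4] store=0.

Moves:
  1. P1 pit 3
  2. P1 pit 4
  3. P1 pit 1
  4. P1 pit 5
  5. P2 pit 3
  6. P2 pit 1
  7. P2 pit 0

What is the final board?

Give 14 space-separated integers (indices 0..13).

Answer: 4 0 6 0 0 0 7 0 1 3 2 6 7 1

Derivation:
Move 1: P1 pit3 -> P1=[4,2,5,0,5,6](1) P2=[2,2,2,2,2,4](0)
Move 2: P1 pit4 -> P1=[4,2,5,0,0,7](2) P2=[3,3,3,2,2,4](0)
Move 3: P1 pit1 -> P1=[4,0,6,0,0,7](6) P2=[3,3,0,2,2,4](0)
Move 4: P1 pit5 -> P1=[4,0,6,0,0,0](7) P2=[4,4,1,3,3,5](0)
Move 5: P2 pit3 -> P1=[4,0,6,0,0,0](7) P2=[4,4,1,0,4,6](1)
Move 6: P2 pit1 -> P1=[4,0,6,0,0,0](7) P2=[4,0,2,1,5,7](1)
Move 7: P2 pit0 -> P1=[4,0,6,0,0,0](7) P2=[0,1,3,2,6,7](1)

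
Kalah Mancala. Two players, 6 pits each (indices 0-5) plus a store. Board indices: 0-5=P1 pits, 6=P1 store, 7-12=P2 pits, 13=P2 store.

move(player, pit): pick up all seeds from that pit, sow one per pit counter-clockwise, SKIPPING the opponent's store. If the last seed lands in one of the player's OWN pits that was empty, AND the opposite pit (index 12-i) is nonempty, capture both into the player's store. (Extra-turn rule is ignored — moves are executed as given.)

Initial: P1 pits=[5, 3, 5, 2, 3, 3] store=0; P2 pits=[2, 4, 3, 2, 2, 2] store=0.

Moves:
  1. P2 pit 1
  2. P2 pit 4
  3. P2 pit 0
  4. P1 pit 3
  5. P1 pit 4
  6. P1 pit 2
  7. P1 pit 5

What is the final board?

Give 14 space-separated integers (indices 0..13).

Move 1: P2 pit1 -> P1=[5,3,5,2,3,3](0) P2=[2,0,4,3,3,3](0)
Move 2: P2 pit4 -> P1=[6,3,5,2,3,3](0) P2=[2,0,4,3,0,4](1)
Move 3: P2 pit0 -> P1=[6,3,5,2,3,3](0) P2=[0,1,5,3,0,4](1)
Move 4: P1 pit3 -> P1=[6,3,5,0,4,4](0) P2=[0,1,5,3,0,4](1)
Move 5: P1 pit4 -> P1=[6,3,5,0,0,5](1) P2=[1,2,5,3,0,4](1)
Move 6: P1 pit2 -> P1=[6,3,0,1,1,6](2) P2=[2,2,5,3,0,4](1)
Move 7: P1 pit5 -> P1=[6,3,0,1,1,0](3) P2=[3,3,6,4,1,4](1)

Answer: 6 3 0 1 1 0 3 3 3 6 4 1 4 1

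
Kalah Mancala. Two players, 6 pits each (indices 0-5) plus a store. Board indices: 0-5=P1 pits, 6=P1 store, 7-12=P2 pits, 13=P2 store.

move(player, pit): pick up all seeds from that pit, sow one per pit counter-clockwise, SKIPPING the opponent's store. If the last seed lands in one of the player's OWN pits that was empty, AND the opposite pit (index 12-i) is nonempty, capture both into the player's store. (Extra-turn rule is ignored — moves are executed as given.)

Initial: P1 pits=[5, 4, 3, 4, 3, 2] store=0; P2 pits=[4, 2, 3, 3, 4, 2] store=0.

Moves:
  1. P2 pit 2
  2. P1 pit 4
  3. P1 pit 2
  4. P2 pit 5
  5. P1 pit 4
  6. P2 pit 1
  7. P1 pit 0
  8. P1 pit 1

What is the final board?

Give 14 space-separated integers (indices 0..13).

Answer: 0 0 2 7 2 7 3 6 0 1 5 5 0 1

Derivation:
Move 1: P2 pit2 -> P1=[5,4,3,4,3,2](0) P2=[4,2,0,4,5,3](0)
Move 2: P1 pit4 -> P1=[5,4,3,4,0,3](1) P2=[5,2,0,4,5,3](0)
Move 3: P1 pit2 -> P1=[5,4,0,5,1,4](1) P2=[5,2,0,4,5,3](0)
Move 4: P2 pit5 -> P1=[6,5,0,5,1,4](1) P2=[5,2,0,4,5,0](1)
Move 5: P1 pit4 -> P1=[6,5,0,5,0,5](1) P2=[5,2,0,4,5,0](1)
Move 6: P2 pit1 -> P1=[6,5,0,5,0,5](1) P2=[5,0,1,5,5,0](1)
Move 7: P1 pit0 -> P1=[0,6,1,6,1,6](2) P2=[5,0,1,5,5,0](1)
Move 8: P1 pit1 -> P1=[0,0,2,7,2,7](3) P2=[6,0,1,5,5,0](1)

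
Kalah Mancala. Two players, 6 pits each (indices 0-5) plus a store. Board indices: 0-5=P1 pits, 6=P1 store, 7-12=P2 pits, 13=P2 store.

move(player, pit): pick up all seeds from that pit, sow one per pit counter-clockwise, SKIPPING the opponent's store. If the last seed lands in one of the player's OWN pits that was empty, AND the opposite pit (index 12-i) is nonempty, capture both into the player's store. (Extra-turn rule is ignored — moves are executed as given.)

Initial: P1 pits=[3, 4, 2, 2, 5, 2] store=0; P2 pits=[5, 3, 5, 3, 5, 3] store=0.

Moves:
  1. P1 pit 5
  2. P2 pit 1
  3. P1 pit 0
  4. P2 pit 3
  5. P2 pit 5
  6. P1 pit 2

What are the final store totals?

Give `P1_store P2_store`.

Move 1: P1 pit5 -> P1=[3,4,2,2,5,0](1) P2=[6,3,5,3,5,3](0)
Move 2: P2 pit1 -> P1=[3,4,2,2,5,0](1) P2=[6,0,6,4,6,3](0)
Move 3: P1 pit0 -> P1=[0,5,3,3,5,0](1) P2=[6,0,6,4,6,3](0)
Move 4: P2 pit3 -> P1=[1,5,3,3,5,0](1) P2=[6,0,6,0,7,4](1)
Move 5: P2 pit5 -> P1=[2,6,4,3,5,0](1) P2=[6,0,6,0,7,0](2)
Move 6: P1 pit2 -> P1=[2,6,0,4,6,1](2) P2=[6,0,6,0,7,0](2)

Answer: 2 2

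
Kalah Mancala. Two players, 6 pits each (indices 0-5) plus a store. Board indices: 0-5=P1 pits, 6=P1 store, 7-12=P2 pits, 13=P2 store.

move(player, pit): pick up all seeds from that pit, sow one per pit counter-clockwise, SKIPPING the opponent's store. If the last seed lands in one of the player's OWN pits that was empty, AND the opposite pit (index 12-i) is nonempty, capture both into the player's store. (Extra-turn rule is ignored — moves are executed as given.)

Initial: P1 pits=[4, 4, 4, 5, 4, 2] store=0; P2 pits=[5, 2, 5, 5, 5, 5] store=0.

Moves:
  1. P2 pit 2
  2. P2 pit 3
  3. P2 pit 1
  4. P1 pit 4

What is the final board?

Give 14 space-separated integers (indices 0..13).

Move 1: P2 pit2 -> P1=[5,4,4,5,4,2](0) P2=[5,2,0,6,6,6](1)
Move 2: P2 pit3 -> P1=[6,5,5,5,4,2](0) P2=[5,2,0,0,7,7](2)
Move 3: P2 pit1 -> P1=[6,5,0,5,4,2](0) P2=[5,0,1,0,7,7](8)
Move 4: P1 pit4 -> P1=[6,5,0,5,0,3](1) P2=[6,1,1,0,7,7](8)

Answer: 6 5 0 5 0 3 1 6 1 1 0 7 7 8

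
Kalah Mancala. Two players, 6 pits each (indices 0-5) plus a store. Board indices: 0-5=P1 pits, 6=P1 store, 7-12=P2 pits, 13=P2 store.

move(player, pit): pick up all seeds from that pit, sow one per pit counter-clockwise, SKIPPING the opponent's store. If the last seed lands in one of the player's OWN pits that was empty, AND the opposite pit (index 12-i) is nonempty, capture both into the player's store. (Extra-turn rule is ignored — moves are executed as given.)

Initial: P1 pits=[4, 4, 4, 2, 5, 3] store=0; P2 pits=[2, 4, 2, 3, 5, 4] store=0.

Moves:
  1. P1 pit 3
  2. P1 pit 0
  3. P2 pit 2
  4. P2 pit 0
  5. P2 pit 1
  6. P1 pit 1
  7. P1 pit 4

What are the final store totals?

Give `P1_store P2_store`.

Answer: 2 3

Derivation:
Move 1: P1 pit3 -> P1=[4,4,4,0,6,4](0) P2=[2,4,2,3,5,4](0)
Move 2: P1 pit0 -> P1=[0,5,5,1,7,4](0) P2=[2,4,2,3,5,4](0)
Move 3: P2 pit2 -> P1=[0,5,5,1,7,4](0) P2=[2,4,0,4,6,4](0)
Move 4: P2 pit0 -> P1=[0,5,5,0,7,4](0) P2=[0,5,0,4,6,4](2)
Move 5: P2 pit1 -> P1=[0,5,5,0,7,4](0) P2=[0,0,1,5,7,5](3)
Move 6: P1 pit1 -> P1=[0,0,6,1,8,5](1) P2=[0,0,1,5,7,5](3)
Move 7: P1 pit4 -> P1=[0,0,6,1,0,6](2) P2=[1,1,2,6,8,6](3)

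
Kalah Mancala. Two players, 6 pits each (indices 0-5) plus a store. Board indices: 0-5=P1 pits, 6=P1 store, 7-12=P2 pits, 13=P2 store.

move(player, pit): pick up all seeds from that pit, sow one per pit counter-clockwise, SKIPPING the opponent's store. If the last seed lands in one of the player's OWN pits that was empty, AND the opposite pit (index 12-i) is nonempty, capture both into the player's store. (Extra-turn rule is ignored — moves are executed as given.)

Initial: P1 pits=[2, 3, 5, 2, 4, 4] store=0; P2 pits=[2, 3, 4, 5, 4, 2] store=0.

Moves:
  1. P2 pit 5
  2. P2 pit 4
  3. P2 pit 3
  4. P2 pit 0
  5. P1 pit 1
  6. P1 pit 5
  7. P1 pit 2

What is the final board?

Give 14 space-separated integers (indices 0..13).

Answer: 5 0 0 4 6 1 3 2 6 6 1 1 2 3

Derivation:
Move 1: P2 pit5 -> P1=[3,3,5,2,4,4](0) P2=[2,3,4,5,4,0](1)
Move 2: P2 pit4 -> P1=[4,4,5,2,4,4](0) P2=[2,3,4,5,0,1](2)
Move 3: P2 pit3 -> P1=[5,5,5,2,4,4](0) P2=[2,3,4,0,1,2](3)
Move 4: P2 pit0 -> P1=[5,5,5,2,4,4](0) P2=[0,4,5,0,1,2](3)
Move 5: P1 pit1 -> P1=[5,0,6,3,5,5](1) P2=[0,4,5,0,1,2](3)
Move 6: P1 pit5 -> P1=[5,0,6,3,5,0](2) P2=[1,5,6,1,1,2](3)
Move 7: P1 pit2 -> P1=[5,0,0,4,6,1](3) P2=[2,6,6,1,1,2](3)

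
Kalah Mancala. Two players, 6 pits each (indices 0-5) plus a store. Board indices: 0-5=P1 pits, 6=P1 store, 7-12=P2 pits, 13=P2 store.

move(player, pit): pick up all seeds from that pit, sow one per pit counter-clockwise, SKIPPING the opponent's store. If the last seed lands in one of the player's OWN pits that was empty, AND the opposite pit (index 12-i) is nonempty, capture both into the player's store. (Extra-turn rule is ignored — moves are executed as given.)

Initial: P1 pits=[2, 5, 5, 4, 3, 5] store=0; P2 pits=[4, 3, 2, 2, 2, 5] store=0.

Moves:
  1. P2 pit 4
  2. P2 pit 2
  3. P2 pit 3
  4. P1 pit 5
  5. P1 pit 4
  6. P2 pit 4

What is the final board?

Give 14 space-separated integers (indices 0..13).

Answer: 2 0 5 4 0 1 2 6 4 1 1 0 8 8

Derivation:
Move 1: P2 pit4 -> P1=[2,5,5,4,3,5](0) P2=[4,3,2,2,0,6](1)
Move 2: P2 pit2 -> P1=[2,0,5,4,3,5](0) P2=[4,3,0,3,0,6](7)
Move 3: P2 pit3 -> P1=[2,0,5,4,3,5](0) P2=[4,3,0,0,1,7](8)
Move 4: P1 pit5 -> P1=[2,0,5,4,3,0](1) P2=[5,4,1,1,1,7](8)
Move 5: P1 pit4 -> P1=[2,0,5,4,0,1](2) P2=[6,4,1,1,1,7](8)
Move 6: P2 pit4 -> P1=[2,0,5,4,0,1](2) P2=[6,4,1,1,0,8](8)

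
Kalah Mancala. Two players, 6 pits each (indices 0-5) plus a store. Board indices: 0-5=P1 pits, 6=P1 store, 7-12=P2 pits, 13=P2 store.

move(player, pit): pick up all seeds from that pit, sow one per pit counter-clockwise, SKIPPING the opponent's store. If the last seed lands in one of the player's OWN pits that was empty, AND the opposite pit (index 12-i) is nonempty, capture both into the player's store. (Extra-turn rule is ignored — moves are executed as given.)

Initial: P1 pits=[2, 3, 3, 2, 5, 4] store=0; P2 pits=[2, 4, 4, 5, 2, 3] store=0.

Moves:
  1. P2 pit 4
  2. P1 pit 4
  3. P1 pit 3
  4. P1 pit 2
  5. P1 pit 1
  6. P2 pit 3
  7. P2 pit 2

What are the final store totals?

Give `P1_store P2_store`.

Answer: 1 3

Derivation:
Move 1: P2 pit4 -> P1=[2,3,3,2,5,4](0) P2=[2,4,4,5,0,4](1)
Move 2: P1 pit4 -> P1=[2,3,3,2,0,5](1) P2=[3,5,5,5,0,4](1)
Move 3: P1 pit3 -> P1=[2,3,3,0,1,6](1) P2=[3,5,5,5,0,4](1)
Move 4: P1 pit2 -> P1=[2,3,0,1,2,7](1) P2=[3,5,5,5,0,4](1)
Move 5: P1 pit1 -> P1=[2,0,1,2,3,7](1) P2=[3,5,5,5,0,4](1)
Move 6: P2 pit3 -> P1=[3,1,1,2,3,7](1) P2=[3,5,5,0,1,5](2)
Move 7: P2 pit2 -> P1=[4,1,1,2,3,7](1) P2=[3,5,0,1,2,6](3)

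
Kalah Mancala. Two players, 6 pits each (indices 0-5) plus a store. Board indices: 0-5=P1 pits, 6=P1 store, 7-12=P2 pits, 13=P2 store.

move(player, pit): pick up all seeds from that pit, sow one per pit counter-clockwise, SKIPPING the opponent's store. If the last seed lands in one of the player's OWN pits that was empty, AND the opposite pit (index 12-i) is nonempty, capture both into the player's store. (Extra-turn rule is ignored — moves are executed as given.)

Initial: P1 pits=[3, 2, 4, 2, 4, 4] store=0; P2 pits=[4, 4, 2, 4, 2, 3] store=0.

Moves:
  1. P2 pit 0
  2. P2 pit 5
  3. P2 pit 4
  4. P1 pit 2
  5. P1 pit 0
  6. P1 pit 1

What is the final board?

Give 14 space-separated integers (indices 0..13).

Move 1: P2 pit0 -> P1=[3,2,4,2,4,4](0) P2=[0,5,3,5,3,3](0)
Move 2: P2 pit5 -> P1=[4,3,4,2,4,4](0) P2=[0,5,3,5,3,0](1)
Move 3: P2 pit4 -> P1=[5,3,4,2,4,4](0) P2=[0,5,3,5,0,1](2)
Move 4: P1 pit2 -> P1=[5,3,0,3,5,5](1) P2=[0,5,3,5,0,1](2)
Move 5: P1 pit0 -> P1=[0,4,1,4,6,6](1) P2=[0,5,3,5,0,1](2)
Move 6: P1 pit1 -> P1=[0,0,2,5,7,7](1) P2=[0,5,3,5,0,1](2)

Answer: 0 0 2 5 7 7 1 0 5 3 5 0 1 2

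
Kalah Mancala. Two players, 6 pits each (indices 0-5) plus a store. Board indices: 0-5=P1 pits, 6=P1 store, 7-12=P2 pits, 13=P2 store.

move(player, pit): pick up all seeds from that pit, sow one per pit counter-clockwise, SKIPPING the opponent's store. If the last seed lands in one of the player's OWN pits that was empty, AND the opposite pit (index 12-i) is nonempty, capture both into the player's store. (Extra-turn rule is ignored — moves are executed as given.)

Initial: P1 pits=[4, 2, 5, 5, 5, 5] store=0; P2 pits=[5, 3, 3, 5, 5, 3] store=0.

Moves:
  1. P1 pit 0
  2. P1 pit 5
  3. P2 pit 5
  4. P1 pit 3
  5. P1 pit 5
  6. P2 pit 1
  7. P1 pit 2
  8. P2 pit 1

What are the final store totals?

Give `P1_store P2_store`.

Answer: 4 2

Derivation:
Move 1: P1 pit0 -> P1=[0,3,6,6,6,5](0) P2=[5,3,3,5,5,3](0)
Move 2: P1 pit5 -> P1=[0,3,6,6,6,0](1) P2=[6,4,4,6,5,3](0)
Move 3: P2 pit5 -> P1=[1,4,6,6,6,0](1) P2=[6,4,4,6,5,0](1)
Move 4: P1 pit3 -> P1=[1,4,6,0,7,1](2) P2=[7,5,5,6,5,0](1)
Move 5: P1 pit5 -> P1=[1,4,6,0,7,0](3) P2=[7,5,5,6,5,0](1)
Move 6: P2 pit1 -> P1=[1,4,6,0,7,0](3) P2=[7,0,6,7,6,1](2)
Move 7: P1 pit2 -> P1=[1,4,0,1,8,1](4) P2=[8,1,6,7,6,1](2)
Move 8: P2 pit1 -> P1=[1,4,0,1,8,1](4) P2=[8,0,7,7,6,1](2)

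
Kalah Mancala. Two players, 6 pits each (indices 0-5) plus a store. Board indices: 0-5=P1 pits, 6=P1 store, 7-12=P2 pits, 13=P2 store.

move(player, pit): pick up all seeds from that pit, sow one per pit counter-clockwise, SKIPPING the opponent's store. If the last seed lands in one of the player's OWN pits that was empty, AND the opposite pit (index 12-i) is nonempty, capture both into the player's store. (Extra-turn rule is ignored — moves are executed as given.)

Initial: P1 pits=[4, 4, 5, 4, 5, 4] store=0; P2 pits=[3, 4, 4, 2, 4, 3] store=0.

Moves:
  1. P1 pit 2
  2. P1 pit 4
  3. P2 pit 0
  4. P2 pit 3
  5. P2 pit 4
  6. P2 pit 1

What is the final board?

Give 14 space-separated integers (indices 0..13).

Answer: 7 5 1 6 0 6 2 0 0 7 1 1 7 3

Derivation:
Move 1: P1 pit2 -> P1=[4,4,0,5,6,5](1) P2=[4,4,4,2,4,3](0)
Move 2: P1 pit4 -> P1=[4,4,0,5,0,6](2) P2=[5,5,5,3,4,3](0)
Move 3: P2 pit0 -> P1=[4,4,0,5,0,6](2) P2=[0,6,6,4,5,4](0)
Move 4: P2 pit3 -> P1=[5,4,0,5,0,6](2) P2=[0,6,6,0,6,5](1)
Move 5: P2 pit4 -> P1=[6,5,1,6,0,6](2) P2=[0,6,6,0,0,6](2)
Move 6: P2 pit1 -> P1=[7,5,1,6,0,6](2) P2=[0,0,7,1,1,7](3)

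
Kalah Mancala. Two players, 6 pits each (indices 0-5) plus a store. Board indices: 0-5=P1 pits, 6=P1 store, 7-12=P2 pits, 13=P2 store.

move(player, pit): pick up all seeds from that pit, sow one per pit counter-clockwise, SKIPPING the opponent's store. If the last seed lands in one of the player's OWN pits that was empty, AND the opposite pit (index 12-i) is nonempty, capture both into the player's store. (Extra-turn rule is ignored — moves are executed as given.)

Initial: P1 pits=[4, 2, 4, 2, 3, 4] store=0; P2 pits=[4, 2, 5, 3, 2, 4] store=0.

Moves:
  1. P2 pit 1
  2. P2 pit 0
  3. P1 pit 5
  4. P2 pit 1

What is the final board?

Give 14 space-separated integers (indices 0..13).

Answer: 4 2 4 2 3 0 1 1 0 9 6 3 4 0

Derivation:
Move 1: P2 pit1 -> P1=[4,2,4,2,3,4](0) P2=[4,0,6,4,2,4](0)
Move 2: P2 pit0 -> P1=[4,2,4,2,3,4](0) P2=[0,1,7,5,3,4](0)
Move 3: P1 pit5 -> P1=[4,2,4,2,3,0](1) P2=[1,2,8,5,3,4](0)
Move 4: P2 pit1 -> P1=[4,2,4,2,3,0](1) P2=[1,0,9,6,3,4](0)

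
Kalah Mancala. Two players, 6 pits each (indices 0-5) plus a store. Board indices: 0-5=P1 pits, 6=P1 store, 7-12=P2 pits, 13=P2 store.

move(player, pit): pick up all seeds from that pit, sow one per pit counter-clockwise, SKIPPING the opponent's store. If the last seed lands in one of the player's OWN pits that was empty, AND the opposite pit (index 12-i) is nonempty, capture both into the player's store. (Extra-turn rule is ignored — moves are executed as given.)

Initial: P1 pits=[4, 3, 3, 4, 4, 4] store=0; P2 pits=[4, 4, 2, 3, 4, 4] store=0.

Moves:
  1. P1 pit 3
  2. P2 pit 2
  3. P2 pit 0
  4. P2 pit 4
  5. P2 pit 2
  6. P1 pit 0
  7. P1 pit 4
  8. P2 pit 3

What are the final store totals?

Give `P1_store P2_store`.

Move 1: P1 pit3 -> P1=[4,3,3,0,5,5](1) P2=[5,4,2,3,4,4](0)
Move 2: P2 pit2 -> P1=[4,3,3,0,5,5](1) P2=[5,4,0,4,5,4](0)
Move 3: P2 pit0 -> P1=[4,3,3,0,5,5](1) P2=[0,5,1,5,6,5](0)
Move 4: P2 pit4 -> P1=[5,4,4,1,5,5](1) P2=[0,5,1,5,0,6](1)
Move 5: P2 pit2 -> P1=[5,4,4,1,5,5](1) P2=[0,5,0,6,0,6](1)
Move 6: P1 pit0 -> P1=[0,5,5,2,6,6](1) P2=[0,5,0,6,0,6](1)
Move 7: P1 pit4 -> P1=[0,5,5,2,0,7](2) P2=[1,6,1,7,0,6](1)
Move 8: P2 pit3 -> P1=[1,6,6,3,0,7](2) P2=[1,6,1,0,1,7](2)

Answer: 2 2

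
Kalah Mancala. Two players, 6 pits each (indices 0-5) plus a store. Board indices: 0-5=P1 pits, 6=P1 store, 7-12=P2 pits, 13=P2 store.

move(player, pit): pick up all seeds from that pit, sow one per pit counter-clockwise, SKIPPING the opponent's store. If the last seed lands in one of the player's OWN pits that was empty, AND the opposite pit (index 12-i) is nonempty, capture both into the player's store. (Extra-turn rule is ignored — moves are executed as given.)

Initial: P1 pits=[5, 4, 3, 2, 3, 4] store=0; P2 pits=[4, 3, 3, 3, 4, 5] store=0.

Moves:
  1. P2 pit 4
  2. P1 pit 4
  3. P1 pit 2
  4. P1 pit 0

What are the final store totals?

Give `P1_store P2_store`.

Move 1: P2 pit4 -> P1=[6,5,3,2,3,4](0) P2=[4,3,3,3,0,6](1)
Move 2: P1 pit4 -> P1=[6,5,3,2,0,5](1) P2=[5,3,3,3,0,6](1)
Move 3: P1 pit2 -> P1=[6,5,0,3,1,6](1) P2=[5,3,3,3,0,6](1)
Move 4: P1 pit0 -> P1=[0,6,1,4,2,7](2) P2=[5,3,3,3,0,6](1)

Answer: 2 1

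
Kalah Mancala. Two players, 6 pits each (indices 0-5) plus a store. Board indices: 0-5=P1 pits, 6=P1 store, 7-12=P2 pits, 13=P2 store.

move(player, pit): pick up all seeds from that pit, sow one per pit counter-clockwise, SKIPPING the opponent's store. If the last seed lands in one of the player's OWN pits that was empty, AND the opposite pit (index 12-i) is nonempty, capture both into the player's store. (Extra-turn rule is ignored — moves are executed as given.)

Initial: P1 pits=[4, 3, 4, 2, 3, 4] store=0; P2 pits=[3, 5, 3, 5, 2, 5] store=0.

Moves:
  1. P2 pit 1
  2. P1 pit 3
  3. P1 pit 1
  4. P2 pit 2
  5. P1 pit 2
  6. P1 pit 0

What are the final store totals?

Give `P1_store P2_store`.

Move 1: P2 pit1 -> P1=[4,3,4,2,3,4](0) P2=[3,0,4,6,3,6](1)
Move 2: P1 pit3 -> P1=[4,3,4,0,4,5](0) P2=[3,0,4,6,3,6](1)
Move 3: P1 pit1 -> P1=[4,0,5,1,5,5](0) P2=[3,0,4,6,3,6](1)
Move 4: P2 pit2 -> P1=[4,0,5,1,5,5](0) P2=[3,0,0,7,4,7](2)
Move 5: P1 pit2 -> P1=[4,0,0,2,6,6](1) P2=[4,0,0,7,4,7](2)
Move 6: P1 pit0 -> P1=[0,1,1,3,7,6](1) P2=[4,0,0,7,4,7](2)

Answer: 1 2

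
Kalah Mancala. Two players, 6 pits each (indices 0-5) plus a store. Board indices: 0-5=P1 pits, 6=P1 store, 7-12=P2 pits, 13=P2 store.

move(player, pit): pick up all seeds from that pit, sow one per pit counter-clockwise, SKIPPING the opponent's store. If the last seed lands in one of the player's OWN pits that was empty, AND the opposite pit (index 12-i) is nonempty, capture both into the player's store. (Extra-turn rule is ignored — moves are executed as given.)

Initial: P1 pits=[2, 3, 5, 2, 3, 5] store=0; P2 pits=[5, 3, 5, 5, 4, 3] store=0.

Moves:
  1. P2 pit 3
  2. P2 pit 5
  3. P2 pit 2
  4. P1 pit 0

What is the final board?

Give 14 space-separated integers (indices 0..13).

Answer: 0 6 7 3 4 6 0 5 3 0 1 6 1 3

Derivation:
Move 1: P2 pit3 -> P1=[3,4,5,2,3,5](0) P2=[5,3,5,0,5,4](1)
Move 2: P2 pit5 -> P1=[4,5,6,2,3,5](0) P2=[5,3,5,0,5,0](2)
Move 3: P2 pit2 -> P1=[5,5,6,2,3,5](0) P2=[5,3,0,1,6,1](3)
Move 4: P1 pit0 -> P1=[0,6,7,3,4,6](0) P2=[5,3,0,1,6,1](3)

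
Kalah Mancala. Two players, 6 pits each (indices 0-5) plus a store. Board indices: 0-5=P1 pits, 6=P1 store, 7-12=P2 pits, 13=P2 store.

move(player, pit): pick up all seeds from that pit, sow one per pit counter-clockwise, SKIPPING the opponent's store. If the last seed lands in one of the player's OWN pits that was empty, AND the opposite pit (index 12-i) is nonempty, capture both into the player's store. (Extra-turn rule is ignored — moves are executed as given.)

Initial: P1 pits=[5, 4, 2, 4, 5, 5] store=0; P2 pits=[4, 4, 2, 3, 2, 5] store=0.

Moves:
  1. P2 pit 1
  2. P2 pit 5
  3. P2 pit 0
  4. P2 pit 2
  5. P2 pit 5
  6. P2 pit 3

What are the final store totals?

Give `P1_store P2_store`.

Answer: 0 4

Derivation:
Move 1: P2 pit1 -> P1=[5,4,2,4,5,5](0) P2=[4,0,3,4,3,6](0)
Move 2: P2 pit5 -> P1=[6,5,3,5,6,5](0) P2=[4,0,3,4,3,0](1)
Move 3: P2 pit0 -> P1=[6,5,3,5,6,5](0) P2=[0,1,4,5,4,0](1)
Move 4: P2 pit2 -> P1=[6,5,3,5,6,5](0) P2=[0,1,0,6,5,1](2)
Move 5: P2 pit5 -> P1=[6,5,3,5,6,5](0) P2=[0,1,0,6,5,0](3)
Move 6: P2 pit3 -> P1=[7,6,4,5,6,5](0) P2=[0,1,0,0,6,1](4)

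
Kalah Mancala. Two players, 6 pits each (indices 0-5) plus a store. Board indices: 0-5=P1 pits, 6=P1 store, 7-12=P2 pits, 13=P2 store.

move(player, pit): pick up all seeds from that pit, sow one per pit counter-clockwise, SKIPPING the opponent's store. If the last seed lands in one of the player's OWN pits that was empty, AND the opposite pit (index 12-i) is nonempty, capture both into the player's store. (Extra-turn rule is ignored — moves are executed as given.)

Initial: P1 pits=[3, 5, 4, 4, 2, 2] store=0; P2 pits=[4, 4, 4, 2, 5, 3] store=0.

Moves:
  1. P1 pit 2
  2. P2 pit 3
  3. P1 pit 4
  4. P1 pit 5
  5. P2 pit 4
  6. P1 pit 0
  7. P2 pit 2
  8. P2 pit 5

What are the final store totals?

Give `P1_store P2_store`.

Answer: 9 3

Derivation:
Move 1: P1 pit2 -> P1=[3,5,0,5,3,3](1) P2=[4,4,4,2,5,3](0)
Move 2: P2 pit3 -> P1=[3,5,0,5,3,3](1) P2=[4,4,4,0,6,4](0)
Move 3: P1 pit4 -> P1=[3,5,0,5,0,4](2) P2=[5,4,4,0,6,4](0)
Move 4: P1 pit5 -> P1=[3,5,0,5,0,0](3) P2=[6,5,5,0,6,4](0)
Move 5: P2 pit4 -> P1=[4,6,1,6,0,0](3) P2=[6,5,5,0,0,5](1)
Move 6: P1 pit0 -> P1=[0,7,2,7,0,0](9) P2=[6,0,5,0,0,5](1)
Move 7: P2 pit2 -> P1=[1,7,2,7,0,0](9) P2=[6,0,0,1,1,6](2)
Move 8: P2 pit5 -> P1=[2,8,3,8,1,0](9) P2=[6,0,0,1,1,0](3)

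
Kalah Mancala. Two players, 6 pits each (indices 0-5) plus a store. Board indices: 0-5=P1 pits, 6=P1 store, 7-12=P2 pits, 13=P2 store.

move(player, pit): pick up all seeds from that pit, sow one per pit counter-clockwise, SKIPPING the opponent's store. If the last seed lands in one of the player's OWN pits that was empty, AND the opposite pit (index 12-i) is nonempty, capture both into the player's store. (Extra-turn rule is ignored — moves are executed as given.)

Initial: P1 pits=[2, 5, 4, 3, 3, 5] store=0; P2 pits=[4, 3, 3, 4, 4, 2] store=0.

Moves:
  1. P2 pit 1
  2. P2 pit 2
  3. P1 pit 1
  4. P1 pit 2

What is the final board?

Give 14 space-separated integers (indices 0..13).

Answer: 2 0 0 5 5 7 2 5 0 0 6 6 3 1

Derivation:
Move 1: P2 pit1 -> P1=[2,5,4,3,3,5](0) P2=[4,0,4,5,5,2](0)
Move 2: P2 pit2 -> P1=[2,5,4,3,3,5](0) P2=[4,0,0,6,6,3](1)
Move 3: P1 pit1 -> P1=[2,0,5,4,4,6](1) P2=[4,0,0,6,6,3](1)
Move 4: P1 pit2 -> P1=[2,0,0,5,5,7](2) P2=[5,0,0,6,6,3](1)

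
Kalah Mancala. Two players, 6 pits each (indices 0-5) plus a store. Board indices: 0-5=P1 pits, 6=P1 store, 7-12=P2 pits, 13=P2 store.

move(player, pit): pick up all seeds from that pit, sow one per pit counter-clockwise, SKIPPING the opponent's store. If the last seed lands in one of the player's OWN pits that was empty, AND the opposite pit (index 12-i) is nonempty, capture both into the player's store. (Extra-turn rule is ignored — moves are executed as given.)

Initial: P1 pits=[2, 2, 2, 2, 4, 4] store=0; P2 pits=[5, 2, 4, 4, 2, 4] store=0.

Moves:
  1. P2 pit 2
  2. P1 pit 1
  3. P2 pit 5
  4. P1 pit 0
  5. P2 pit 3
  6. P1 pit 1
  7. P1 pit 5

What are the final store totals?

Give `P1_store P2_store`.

Move 1: P2 pit2 -> P1=[2,2,2,2,4,4](0) P2=[5,2,0,5,3,5](1)
Move 2: P1 pit1 -> P1=[2,0,3,3,4,4](0) P2=[5,2,0,5,3,5](1)
Move 3: P2 pit5 -> P1=[3,1,4,4,4,4](0) P2=[5,2,0,5,3,0](2)
Move 4: P1 pit0 -> P1=[0,2,5,5,4,4](0) P2=[5,2,0,5,3,0](2)
Move 5: P2 pit3 -> P1=[1,3,5,5,4,4](0) P2=[5,2,0,0,4,1](3)
Move 6: P1 pit1 -> P1=[1,0,6,6,5,4](0) P2=[5,2,0,0,4,1](3)
Move 7: P1 pit5 -> P1=[1,0,6,6,5,0](1) P2=[6,3,1,0,4,1](3)

Answer: 1 3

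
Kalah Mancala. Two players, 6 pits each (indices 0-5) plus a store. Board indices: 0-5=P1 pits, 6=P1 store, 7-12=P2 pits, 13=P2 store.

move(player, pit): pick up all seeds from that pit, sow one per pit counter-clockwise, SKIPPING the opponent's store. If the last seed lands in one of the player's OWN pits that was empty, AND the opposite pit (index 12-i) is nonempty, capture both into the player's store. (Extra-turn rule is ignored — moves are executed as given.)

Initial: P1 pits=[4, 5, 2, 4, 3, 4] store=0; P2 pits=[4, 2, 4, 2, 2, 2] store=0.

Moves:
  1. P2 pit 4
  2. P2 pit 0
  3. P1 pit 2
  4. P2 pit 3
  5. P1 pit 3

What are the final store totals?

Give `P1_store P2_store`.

Answer: 1 8

Derivation:
Move 1: P2 pit4 -> P1=[4,5,2,4,3,4](0) P2=[4,2,4,2,0,3](1)
Move 2: P2 pit0 -> P1=[4,0,2,4,3,4](0) P2=[0,3,5,3,0,3](7)
Move 3: P1 pit2 -> P1=[4,0,0,5,4,4](0) P2=[0,3,5,3,0,3](7)
Move 4: P2 pit3 -> P1=[4,0,0,5,4,4](0) P2=[0,3,5,0,1,4](8)
Move 5: P1 pit3 -> P1=[4,0,0,0,5,5](1) P2=[1,4,5,0,1,4](8)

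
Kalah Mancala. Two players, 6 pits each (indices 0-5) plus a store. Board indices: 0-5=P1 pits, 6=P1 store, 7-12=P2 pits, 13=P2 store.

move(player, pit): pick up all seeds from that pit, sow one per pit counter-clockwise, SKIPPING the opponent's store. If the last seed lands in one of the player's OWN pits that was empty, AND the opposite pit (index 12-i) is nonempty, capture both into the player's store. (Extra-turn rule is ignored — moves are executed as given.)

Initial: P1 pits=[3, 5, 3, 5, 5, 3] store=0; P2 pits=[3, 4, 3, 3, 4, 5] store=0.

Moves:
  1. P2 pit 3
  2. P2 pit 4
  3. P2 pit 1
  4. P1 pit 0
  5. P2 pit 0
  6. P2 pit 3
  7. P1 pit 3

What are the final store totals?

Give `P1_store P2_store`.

Move 1: P2 pit3 -> P1=[3,5,3,5,5,3](0) P2=[3,4,3,0,5,6](1)
Move 2: P2 pit4 -> P1=[4,6,4,5,5,3](0) P2=[3,4,3,0,0,7](2)
Move 3: P2 pit1 -> P1=[4,6,4,5,5,3](0) P2=[3,0,4,1,1,8](2)
Move 4: P1 pit0 -> P1=[0,7,5,6,6,3](0) P2=[3,0,4,1,1,8](2)
Move 5: P2 pit0 -> P1=[0,7,5,6,6,3](0) P2=[0,1,5,2,1,8](2)
Move 6: P2 pit3 -> P1=[0,7,5,6,6,3](0) P2=[0,1,5,0,2,9](2)
Move 7: P1 pit3 -> P1=[0,7,5,0,7,4](1) P2=[1,2,6,0,2,9](2)

Answer: 1 2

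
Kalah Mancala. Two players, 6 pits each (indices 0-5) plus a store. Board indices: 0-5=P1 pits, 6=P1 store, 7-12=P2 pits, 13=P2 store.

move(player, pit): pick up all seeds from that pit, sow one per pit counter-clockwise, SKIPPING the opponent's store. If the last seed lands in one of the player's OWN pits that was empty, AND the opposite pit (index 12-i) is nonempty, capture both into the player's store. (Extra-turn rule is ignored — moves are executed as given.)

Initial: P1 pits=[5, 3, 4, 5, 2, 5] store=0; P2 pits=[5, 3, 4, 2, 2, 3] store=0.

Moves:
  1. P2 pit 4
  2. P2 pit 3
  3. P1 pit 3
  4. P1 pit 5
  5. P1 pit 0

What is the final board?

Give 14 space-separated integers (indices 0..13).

Answer: 0 4 5 1 4 0 10 0 5 5 1 2 5 1

Derivation:
Move 1: P2 pit4 -> P1=[5,3,4,5,2,5](0) P2=[5,3,4,2,0,4](1)
Move 2: P2 pit3 -> P1=[5,3,4,5,2,5](0) P2=[5,3,4,0,1,5](1)
Move 3: P1 pit3 -> P1=[5,3,4,0,3,6](1) P2=[6,4,4,0,1,5](1)
Move 4: P1 pit5 -> P1=[5,3,4,0,3,0](2) P2=[7,5,5,1,2,5](1)
Move 5: P1 pit0 -> P1=[0,4,5,1,4,0](10) P2=[0,5,5,1,2,5](1)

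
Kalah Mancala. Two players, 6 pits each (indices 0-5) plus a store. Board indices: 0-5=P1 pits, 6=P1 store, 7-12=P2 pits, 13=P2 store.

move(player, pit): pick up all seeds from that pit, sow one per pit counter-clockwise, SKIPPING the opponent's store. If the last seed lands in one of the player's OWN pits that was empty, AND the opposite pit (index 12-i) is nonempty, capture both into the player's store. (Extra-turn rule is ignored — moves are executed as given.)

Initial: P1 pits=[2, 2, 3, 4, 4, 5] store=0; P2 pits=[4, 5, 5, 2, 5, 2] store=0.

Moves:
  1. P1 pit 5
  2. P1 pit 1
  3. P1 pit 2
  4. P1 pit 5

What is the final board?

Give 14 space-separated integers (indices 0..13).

Move 1: P1 pit5 -> P1=[2,2,3,4,4,0](1) P2=[5,6,6,3,5,2](0)
Move 2: P1 pit1 -> P1=[2,0,4,5,4,0](1) P2=[5,6,6,3,5,2](0)
Move 3: P1 pit2 -> P1=[2,0,0,6,5,1](2) P2=[5,6,6,3,5,2](0)
Move 4: P1 pit5 -> P1=[2,0,0,6,5,0](3) P2=[5,6,6,3,5,2](0)

Answer: 2 0 0 6 5 0 3 5 6 6 3 5 2 0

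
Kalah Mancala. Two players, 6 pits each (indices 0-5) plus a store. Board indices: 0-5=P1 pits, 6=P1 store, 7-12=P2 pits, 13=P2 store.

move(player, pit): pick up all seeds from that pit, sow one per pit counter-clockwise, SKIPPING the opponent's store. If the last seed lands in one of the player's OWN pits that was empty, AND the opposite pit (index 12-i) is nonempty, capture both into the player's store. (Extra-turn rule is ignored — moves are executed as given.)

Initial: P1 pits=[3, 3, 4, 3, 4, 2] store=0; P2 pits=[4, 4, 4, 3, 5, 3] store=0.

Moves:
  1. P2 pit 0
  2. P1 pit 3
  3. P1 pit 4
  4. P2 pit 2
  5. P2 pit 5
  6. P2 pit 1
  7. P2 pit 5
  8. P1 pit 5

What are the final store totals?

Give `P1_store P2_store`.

Move 1: P2 pit0 -> P1=[3,3,4,3,4,2](0) P2=[0,5,5,4,6,3](0)
Move 2: P1 pit3 -> P1=[3,3,4,0,5,3](1) P2=[0,5,5,4,6,3](0)
Move 3: P1 pit4 -> P1=[3,3,4,0,0,4](2) P2=[1,6,6,4,6,3](0)
Move 4: P2 pit2 -> P1=[4,4,4,0,0,4](2) P2=[1,6,0,5,7,4](1)
Move 5: P2 pit5 -> P1=[5,5,5,0,0,4](2) P2=[1,6,0,5,7,0](2)
Move 6: P2 pit1 -> P1=[6,5,5,0,0,4](2) P2=[1,0,1,6,8,1](3)
Move 7: P2 pit5 -> P1=[6,5,5,0,0,4](2) P2=[1,0,1,6,8,0](4)
Move 8: P1 pit5 -> P1=[6,5,5,0,0,0](3) P2=[2,1,2,6,8,0](4)

Answer: 3 4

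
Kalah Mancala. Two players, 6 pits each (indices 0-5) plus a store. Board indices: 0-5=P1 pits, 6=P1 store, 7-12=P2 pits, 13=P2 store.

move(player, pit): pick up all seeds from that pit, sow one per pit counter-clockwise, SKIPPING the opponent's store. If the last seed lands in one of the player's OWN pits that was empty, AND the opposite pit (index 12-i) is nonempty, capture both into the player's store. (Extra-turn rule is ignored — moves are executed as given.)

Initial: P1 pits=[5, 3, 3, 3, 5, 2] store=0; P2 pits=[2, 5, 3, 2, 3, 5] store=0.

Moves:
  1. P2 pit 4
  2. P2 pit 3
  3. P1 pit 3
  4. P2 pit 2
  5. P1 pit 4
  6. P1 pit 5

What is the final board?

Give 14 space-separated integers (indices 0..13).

Answer: 6 3 3 0 0 0 3 4 7 2 2 2 8 1

Derivation:
Move 1: P2 pit4 -> P1=[6,3,3,3,5,2](0) P2=[2,5,3,2,0,6](1)
Move 2: P2 pit3 -> P1=[6,3,3,3,5,2](0) P2=[2,5,3,0,1,7](1)
Move 3: P1 pit3 -> P1=[6,3,3,0,6,3](1) P2=[2,5,3,0,1,7](1)
Move 4: P2 pit2 -> P1=[6,3,3,0,6,3](1) P2=[2,5,0,1,2,8](1)
Move 5: P1 pit4 -> P1=[6,3,3,0,0,4](2) P2=[3,6,1,2,2,8](1)
Move 6: P1 pit5 -> P1=[6,3,3,0,0,0](3) P2=[4,7,2,2,2,8](1)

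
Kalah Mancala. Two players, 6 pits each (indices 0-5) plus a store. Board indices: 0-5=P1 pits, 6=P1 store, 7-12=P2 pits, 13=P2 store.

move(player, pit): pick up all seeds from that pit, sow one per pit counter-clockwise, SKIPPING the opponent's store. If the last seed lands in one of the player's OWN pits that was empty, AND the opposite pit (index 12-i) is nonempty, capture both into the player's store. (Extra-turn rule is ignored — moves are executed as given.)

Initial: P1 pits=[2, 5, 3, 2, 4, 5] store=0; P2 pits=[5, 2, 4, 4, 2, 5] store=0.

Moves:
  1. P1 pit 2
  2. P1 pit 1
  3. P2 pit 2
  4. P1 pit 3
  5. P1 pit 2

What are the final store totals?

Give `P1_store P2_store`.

Move 1: P1 pit2 -> P1=[2,5,0,3,5,6](0) P2=[5,2,4,4,2,5](0)
Move 2: P1 pit1 -> P1=[2,0,1,4,6,7](1) P2=[5,2,4,4,2,5](0)
Move 3: P2 pit2 -> P1=[2,0,1,4,6,7](1) P2=[5,2,0,5,3,6](1)
Move 4: P1 pit3 -> P1=[2,0,1,0,7,8](2) P2=[6,2,0,5,3,6](1)
Move 5: P1 pit2 -> P1=[2,0,0,1,7,8](2) P2=[6,2,0,5,3,6](1)

Answer: 2 1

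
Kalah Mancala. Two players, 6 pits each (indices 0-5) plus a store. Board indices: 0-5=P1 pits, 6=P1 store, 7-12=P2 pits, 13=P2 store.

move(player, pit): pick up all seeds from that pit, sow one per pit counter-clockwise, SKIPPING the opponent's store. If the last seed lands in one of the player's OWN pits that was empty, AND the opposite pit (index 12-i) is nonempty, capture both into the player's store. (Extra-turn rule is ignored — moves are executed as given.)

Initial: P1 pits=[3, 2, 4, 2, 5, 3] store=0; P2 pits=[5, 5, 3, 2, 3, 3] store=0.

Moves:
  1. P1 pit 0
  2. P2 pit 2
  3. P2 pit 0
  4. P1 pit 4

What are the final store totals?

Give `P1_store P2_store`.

Move 1: P1 pit0 -> P1=[0,3,5,3,5,3](0) P2=[5,5,3,2,3,3](0)
Move 2: P2 pit2 -> P1=[0,3,5,3,5,3](0) P2=[5,5,0,3,4,4](0)
Move 3: P2 pit0 -> P1=[0,3,5,3,5,3](0) P2=[0,6,1,4,5,5](0)
Move 4: P1 pit4 -> P1=[0,3,5,3,0,4](1) P2=[1,7,2,4,5,5](0)

Answer: 1 0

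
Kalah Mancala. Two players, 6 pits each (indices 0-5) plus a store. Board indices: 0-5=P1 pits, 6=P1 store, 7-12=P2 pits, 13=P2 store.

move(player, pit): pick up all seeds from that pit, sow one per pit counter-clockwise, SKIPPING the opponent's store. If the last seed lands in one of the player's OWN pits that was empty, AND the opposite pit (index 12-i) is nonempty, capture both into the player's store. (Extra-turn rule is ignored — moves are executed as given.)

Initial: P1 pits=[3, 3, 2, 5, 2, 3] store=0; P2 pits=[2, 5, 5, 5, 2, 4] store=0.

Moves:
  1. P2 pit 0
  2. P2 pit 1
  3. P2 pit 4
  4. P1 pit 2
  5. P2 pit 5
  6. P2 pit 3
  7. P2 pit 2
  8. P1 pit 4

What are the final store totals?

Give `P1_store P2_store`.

Move 1: P2 pit0 -> P1=[3,3,2,5,2,3](0) P2=[0,6,6,5,2,4](0)
Move 2: P2 pit1 -> P1=[4,3,2,5,2,3](0) P2=[0,0,7,6,3,5](1)
Move 3: P2 pit4 -> P1=[5,3,2,5,2,3](0) P2=[0,0,7,6,0,6](2)
Move 4: P1 pit2 -> P1=[5,3,0,6,3,3](0) P2=[0,0,7,6,0,6](2)
Move 5: P2 pit5 -> P1=[6,4,1,7,4,3](0) P2=[0,0,7,6,0,0](3)
Move 6: P2 pit3 -> P1=[7,5,2,7,4,3](0) P2=[0,0,7,0,1,1](4)
Move 7: P2 pit2 -> P1=[8,6,3,7,4,3](0) P2=[0,0,0,1,2,2](5)
Move 8: P1 pit4 -> P1=[8,6,3,7,0,4](1) P2=[1,1,0,1,2,2](5)

Answer: 1 5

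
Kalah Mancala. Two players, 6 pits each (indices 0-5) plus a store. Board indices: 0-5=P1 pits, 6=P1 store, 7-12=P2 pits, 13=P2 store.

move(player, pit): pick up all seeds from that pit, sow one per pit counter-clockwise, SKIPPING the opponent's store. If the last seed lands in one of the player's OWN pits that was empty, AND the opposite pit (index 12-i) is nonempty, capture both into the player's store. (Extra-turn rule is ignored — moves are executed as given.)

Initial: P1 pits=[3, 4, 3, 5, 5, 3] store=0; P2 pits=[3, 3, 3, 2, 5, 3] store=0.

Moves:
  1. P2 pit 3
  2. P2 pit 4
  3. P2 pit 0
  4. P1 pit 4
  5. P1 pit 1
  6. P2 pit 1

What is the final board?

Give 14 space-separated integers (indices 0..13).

Move 1: P2 pit3 -> P1=[3,4,3,5,5,3](0) P2=[3,3,3,0,6,4](0)
Move 2: P2 pit4 -> P1=[4,5,4,6,5,3](0) P2=[3,3,3,0,0,5](1)
Move 3: P2 pit0 -> P1=[4,5,0,6,5,3](0) P2=[0,4,4,0,0,5](6)
Move 4: P1 pit4 -> P1=[4,5,0,6,0,4](1) P2=[1,5,5,0,0,5](6)
Move 5: P1 pit1 -> P1=[4,0,1,7,1,5](2) P2=[1,5,5,0,0,5](6)
Move 6: P2 pit1 -> P1=[4,0,1,7,1,5](2) P2=[1,0,6,1,1,6](7)

Answer: 4 0 1 7 1 5 2 1 0 6 1 1 6 7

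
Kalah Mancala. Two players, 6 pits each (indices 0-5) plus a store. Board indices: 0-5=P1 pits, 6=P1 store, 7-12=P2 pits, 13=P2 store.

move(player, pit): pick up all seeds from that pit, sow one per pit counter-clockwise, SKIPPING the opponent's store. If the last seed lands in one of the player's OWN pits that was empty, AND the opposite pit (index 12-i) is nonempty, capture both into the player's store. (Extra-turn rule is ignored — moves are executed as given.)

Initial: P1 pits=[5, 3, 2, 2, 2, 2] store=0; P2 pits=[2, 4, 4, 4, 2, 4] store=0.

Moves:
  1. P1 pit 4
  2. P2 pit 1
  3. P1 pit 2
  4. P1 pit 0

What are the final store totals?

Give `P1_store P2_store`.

Move 1: P1 pit4 -> P1=[5,3,2,2,0,3](1) P2=[2,4,4,4,2,4](0)
Move 2: P2 pit1 -> P1=[5,3,2,2,0,3](1) P2=[2,0,5,5,3,5](0)
Move 3: P1 pit2 -> P1=[5,3,0,3,1,3](1) P2=[2,0,5,5,3,5](0)
Move 4: P1 pit0 -> P1=[0,4,1,4,2,4](1) P2=[2,0,5,5,3,5](0)

Answer: 1 0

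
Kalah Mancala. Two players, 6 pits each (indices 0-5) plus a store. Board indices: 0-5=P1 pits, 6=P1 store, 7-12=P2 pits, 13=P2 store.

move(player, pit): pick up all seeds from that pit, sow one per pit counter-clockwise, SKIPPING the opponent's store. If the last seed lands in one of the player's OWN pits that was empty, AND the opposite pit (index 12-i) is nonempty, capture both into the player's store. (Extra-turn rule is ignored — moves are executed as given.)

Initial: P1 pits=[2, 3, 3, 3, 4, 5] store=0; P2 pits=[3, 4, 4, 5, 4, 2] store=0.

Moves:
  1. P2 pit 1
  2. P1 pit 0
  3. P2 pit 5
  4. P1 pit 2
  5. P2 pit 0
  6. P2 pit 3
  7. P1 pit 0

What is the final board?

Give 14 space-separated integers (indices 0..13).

Move 1: P2 pit1 -> P1=[2,3,3,3,4,5](0) P2=[3,0,5,6,5,3](0)
Move 2: P1 pit0 -> P1=[0,4,4,3,4,5](0) P2=[3,0,5,6,5,3](0)
Move 3: P2 pit5 -> P1=[1,5,4,3,4,5](0) P2=[3,0,5,6,5,0](1)
Move 4: P1 pit2 -> P1=[1,5,0,4,5,6](1) P2=[3,0,5,6,5,0](1)
Move 5: P2 pit0 -> P1=[1,5,0,4,5,6](1) P2=[0,1,6,7,5,0](1)
Move 6: P2 pit3 -> P1=[2,6,1,5,5,6](1) P2=[0,1,6,0,6,1](2)
Move 7: P1 pit0 -> P1=[0,7,2,5,5,6](1) P2=[0,1,6,0,6,1](2)

Answer: 0 7 2 5 5 6 1 0 1 6 0 6 1 2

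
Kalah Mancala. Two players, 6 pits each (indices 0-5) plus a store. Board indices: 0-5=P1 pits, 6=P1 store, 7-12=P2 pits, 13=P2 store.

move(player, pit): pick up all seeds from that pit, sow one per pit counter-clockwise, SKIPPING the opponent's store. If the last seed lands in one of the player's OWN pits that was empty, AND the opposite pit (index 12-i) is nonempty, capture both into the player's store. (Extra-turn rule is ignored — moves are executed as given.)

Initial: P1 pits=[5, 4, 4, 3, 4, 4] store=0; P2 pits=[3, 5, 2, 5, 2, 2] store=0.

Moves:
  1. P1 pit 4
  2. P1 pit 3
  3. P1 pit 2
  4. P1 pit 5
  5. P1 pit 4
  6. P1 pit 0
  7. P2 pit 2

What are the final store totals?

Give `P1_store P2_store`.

Move 1: P1 pit4 -> P1=[5,4,4,3,0,5](1) P2=[4,6,2,5,2,2](0)
Move 2: P1 pit3 -> P1=[5,4,4,0,1,6](2) P2=[4,6,2,5,2,2](0)
Move 3: P1 pit2 -> P1=[5,4,0,1,2,7](3) P2=[4,6,2,5,2,2](0)
Move 4: P1 pit5 -> P1=[5,4,0,1,2,0](4) P2=[5,7,3,6,3,3](0)
Move 5: P1 pit4 -> P1=[5,4,0,1,0,1](5) P2=[5,7,3,6,3,3](0)
Move 6: P1 pit0 -> P1=[0,5,1,2,1,2](5) P2=[5,7,3,6,3,3](0)
Move 7: P2 pit2 -> P1=[0,5,1,2,1,2](5) P2=[5,7,0,7,4,4](0)

Answer: 5 0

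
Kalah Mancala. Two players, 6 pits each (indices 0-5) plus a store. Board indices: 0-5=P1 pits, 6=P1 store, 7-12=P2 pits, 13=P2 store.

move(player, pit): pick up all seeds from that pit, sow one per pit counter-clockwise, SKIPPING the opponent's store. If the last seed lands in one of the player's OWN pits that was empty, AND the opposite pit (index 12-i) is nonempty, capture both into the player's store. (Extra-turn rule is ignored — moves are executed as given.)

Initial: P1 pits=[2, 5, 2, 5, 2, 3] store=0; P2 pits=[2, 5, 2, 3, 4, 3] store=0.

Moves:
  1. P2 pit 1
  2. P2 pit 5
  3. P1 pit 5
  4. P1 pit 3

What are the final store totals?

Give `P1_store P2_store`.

Answer: 2 2

Derivation:
Move 1: P2 pit1 -> P1=[2,5,2,5,2,3](0) P2=[2,0,3,4,5,4](1)
Move 2: P2 pit5 -> P1=[3,6,3,5,2,3](0) P2=[2,0,3,4,5,0](2)
Move 3: P1 pit5 -> P1=[3,6,3,5,2,0](1) P2=[3,1,3,4,5,0](2)
Move 4: P1 pit3 -> P1=[3,6,3,0,3,1](2) P2=[4,2,3,4,5,0](2)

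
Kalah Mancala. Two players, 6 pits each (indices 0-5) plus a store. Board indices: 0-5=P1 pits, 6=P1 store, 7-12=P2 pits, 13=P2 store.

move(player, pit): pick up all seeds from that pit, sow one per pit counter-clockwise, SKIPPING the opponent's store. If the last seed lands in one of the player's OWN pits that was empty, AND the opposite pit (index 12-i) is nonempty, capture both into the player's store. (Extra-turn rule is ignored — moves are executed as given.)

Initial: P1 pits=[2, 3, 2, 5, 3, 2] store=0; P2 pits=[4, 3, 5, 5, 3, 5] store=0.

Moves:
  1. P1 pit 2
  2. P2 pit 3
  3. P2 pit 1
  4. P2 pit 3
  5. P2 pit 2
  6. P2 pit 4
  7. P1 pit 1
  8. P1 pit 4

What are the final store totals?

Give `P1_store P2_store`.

Move 1: P1 pit2 -> P1=[2,3,0,6,4,2](0) P2=[4,3,5,5,3,5](0)
Move 2: P2 pit3 -> P1=[3,4,0,6,4,2](0) P2=[4,3,5,0,4,6](1)
Move 3: P2 pit1 -> P1=[3,4,0,6,4,2](0) P2=[4,0,6,1,5,6](1)
Move 4: P2 pit3 -> P1=[3,4,0,6,4,2](0) P2=[4,0,6,0,6,6](1)
Move 5: P2 pit2 -> P1=[4,5,0,6,4,2](0) P2=[4,0,0,1,7,7](2)
Move 6: P2 pit4 -> P1=[5,6,1,7,5,2](0) P2=[4,0,0,1,0,8](3)
Move 7: P1 pit1 -> P1=[5,0,2,8,6,3](1) P2=[5,0,0,1,0,8](3)
Move 8: P1 pit4 -> P1=[5,0,2,8,0,4](2) P2=[6,1,1,2,0,8](3)

Answer: 2 3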